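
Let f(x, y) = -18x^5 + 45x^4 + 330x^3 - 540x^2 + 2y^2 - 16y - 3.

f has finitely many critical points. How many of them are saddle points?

2

f separates as a function of x plus a function of y, so ∇f=0 decouples.
∂f/∂x = -90x(x - 4)(x - 1)(x + 3) = 0 at x ∈ {-3, 0, 1, 4}; ∂f/∂y = 4(y - 4) = 0 at y ∈ {4}.
The Hessian is diagonal: diag(f_xx, f_yy). Second derivatives: f_xx(-3)=7560, f_xx(0)=-1080, f_xx(1)=1080, f_xx(4)=-7560; f_yy(4)=4.
Saddle points occur where the two diagonal entries have opposite signs: (0, 4), (4, 4). Count: 2.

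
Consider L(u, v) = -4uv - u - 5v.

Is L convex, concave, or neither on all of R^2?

L is quadratic, so its Hessian is the constant matrix H = [[0, -4], [-4, 0]].
det(H) = -16, tr(H) = 0.
det(H) < 0, so H is indefinite: neither convex nor concave.

neither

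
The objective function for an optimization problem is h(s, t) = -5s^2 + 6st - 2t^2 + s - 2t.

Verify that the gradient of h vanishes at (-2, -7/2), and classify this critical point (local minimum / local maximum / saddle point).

local maximum

∇h = (-10s + 6t + 1, 6s - 4t - 2); substituting (-2, -7/2) gives ∇h = (0, 0), so (-2, -7/2) is indeed a critical point.
The Hessian of h is constant: H = [[-10, 6], [6, -4]].
det(H) = (-10)·(-4) − 6² = 4.
det(H) > 0 and tr(H) = -14 < 0, so H is negative definite and the point is a local maximum.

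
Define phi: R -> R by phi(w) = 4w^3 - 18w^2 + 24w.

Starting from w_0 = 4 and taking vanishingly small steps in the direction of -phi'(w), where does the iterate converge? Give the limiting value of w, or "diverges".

phi'(w) = 12(w - 2)(w - 1), so phi'(4) = 72.
Gradient descent moves in the -phi' direction, i.e. w is decreasing.
The nearest critical point in that direction is w = 2, where phi'' = 12 > 0 (a local minimum). The iterate converges there.

2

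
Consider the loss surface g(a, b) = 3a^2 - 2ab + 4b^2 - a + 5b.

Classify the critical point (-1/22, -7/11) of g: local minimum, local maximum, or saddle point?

local minimum

The Hessian of g is constant: H = [[6, -2], [-2, 8]].
det(H) = 6·8 − (-2)² = 44.
det(H) > 0 and tr(H) = 14 > 0, so H is positive definite and the point is a local minimum.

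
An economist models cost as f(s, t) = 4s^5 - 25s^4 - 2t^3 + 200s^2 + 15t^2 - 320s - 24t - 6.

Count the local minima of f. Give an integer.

f separates as a function of s plus a function of t, so ∇f=0 decouples.
∂f/∂s = 20(s - 4)(s - 2)(s - 1)(s + 2) = 0 at s ∈ {-2, 1, 2, 4}; ∂f/∂t = -6(t - 4)(t - 1) = 0 at t ∈ {1, 4}.
The Hessian is diagonal: diag(f_ss, f_tt). Second derivatives: f_ss(-2)=-1440, f_ss(1)=180, f_ss(2)=-160, f_ss(4)=720; f_tt(1)=18, f_tt(4)=-18.
Local minima occur where both diagonal entries positive: (1, 1), (4, 1). Count: 2.

2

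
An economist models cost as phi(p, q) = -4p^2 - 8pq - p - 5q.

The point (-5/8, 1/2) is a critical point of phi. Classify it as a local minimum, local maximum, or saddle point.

The Hessian of phi is constant: H = [[-8, -8], [-8, 0]].
det(H) = (-8)·0 − (-8)² = -64.
Since det(H) < 0, H is indefinite and the critical point is a saddle point.

saddle point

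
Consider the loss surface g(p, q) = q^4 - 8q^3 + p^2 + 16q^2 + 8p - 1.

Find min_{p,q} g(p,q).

g(p,q) separates as A(p) + B(q) − 1, so its minimum is min A + min B − 1.
A'(p) = 2p + 8 vanishes at p ∈ {-4}; B'(q) = 4q(q - 4)(q - 2) vanishes at q ∈ {0, 2, 4}.
Local minima of A (where A''>0): A(-4)=-16. Local minima of B: B(0)=0, B(4)=0.
So the global minimum of g is A(-4) + B(0) − 1 = -16 + 0 − 1 = -17, attained at (-4, 0).

-17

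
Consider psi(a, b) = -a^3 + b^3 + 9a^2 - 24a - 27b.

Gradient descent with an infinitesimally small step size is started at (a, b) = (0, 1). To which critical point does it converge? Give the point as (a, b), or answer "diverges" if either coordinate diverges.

(2, 3)

psi is separable, so gradient descent decouples: a follows -∂psi/∂a, b follows -∂psi/∂b.
∂psi/∂a = -3(a - 4)(a - 2); at a=0 this is -24, so a increases.
∂psi/∂b = 3(b - 3)(b + 3); at b=1 this is -24, so b increases.
a converges to its nearest critical value 2 (a local min of the a-part); b converges to 3. The iterate converges to (2, 3).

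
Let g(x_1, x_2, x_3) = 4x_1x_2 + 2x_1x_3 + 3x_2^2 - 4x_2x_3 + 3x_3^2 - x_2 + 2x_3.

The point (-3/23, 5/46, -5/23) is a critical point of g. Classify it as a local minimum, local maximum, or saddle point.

The Hessian is constant: H = [[0, 4, 2], [4, 6, -4], [2, -4, 6]].
Leading principal minors: Δ₁ = 0, Δ₂ = -16, Δ₃ = -184.
The minors fit neither the all-positive nor the alternating-sign pattern, so H is indefinite: a saddle point.

saddle point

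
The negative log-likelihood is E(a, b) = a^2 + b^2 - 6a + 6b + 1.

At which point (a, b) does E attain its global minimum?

E(a,b) separates as P(a) + Q(b) + 1, so its minimum is min P + min Q + 1.
P'(a) = 2a - 6 vanishes at a ∈ {3}; Q'(b) = 2b + 6 vanishes at b ∈ {-3}.
Local minima of P (where P''>0): P(3)=-9. Local minima of Q: Q(-3)=-9.
So the global minimum of E is P(3) + Q(-3) + 1 = -9 − 9 + 1 = -17, attained at (3, -3).

(3, -3)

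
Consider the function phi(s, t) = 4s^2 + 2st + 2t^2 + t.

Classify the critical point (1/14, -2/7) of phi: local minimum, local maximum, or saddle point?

local minimum

The Hessian of phi is constant: H = [[8, 2], [2, 4]].
det(H) = 8·4 − 2² = 28.
det(H) > 0 and tr(H) = 12 > 0, so H is positive definite and the point is a local minimum.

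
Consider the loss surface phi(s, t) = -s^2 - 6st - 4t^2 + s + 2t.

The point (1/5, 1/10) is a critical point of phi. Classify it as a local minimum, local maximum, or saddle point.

saddle point

The Hessian of phi is constant: H = [[-2, -6], [-6, -8]].
det(H) = (-2)·(-8) − (-6)² = -20.
Since det(H) < 0, H is indefinite and the critical point is a saddle point.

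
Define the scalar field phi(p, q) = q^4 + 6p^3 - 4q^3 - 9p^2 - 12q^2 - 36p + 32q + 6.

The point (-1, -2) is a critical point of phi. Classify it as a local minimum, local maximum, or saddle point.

The mixed partial ∂²phi/∂p∂q is 0, so the Hessian at any point is diag(phi_pp, phi_qq) = diag(18(2p - 1), 12(q^2 - 2q - 2)).
At (-1, -2): H = diag(-54, 72).
The eigenvalues have opposite signs, so H is indefinite: a saddle point.

saddle point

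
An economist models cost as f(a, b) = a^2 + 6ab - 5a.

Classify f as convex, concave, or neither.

neither

f is quadratic, so its Hessian is the constant matrix H = [[2, 6], [6, 0]].
det(H) = -36, tr(H) = 2.
det(H) < 0, so H is indefinite: neither convex nor concave.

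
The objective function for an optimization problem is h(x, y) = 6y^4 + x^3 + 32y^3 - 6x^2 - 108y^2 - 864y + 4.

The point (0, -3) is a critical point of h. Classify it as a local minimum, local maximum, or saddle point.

local maximum

The mixed partial ∂²h/∂x∂y is 0, so the Hessian at any point is diag(h_xx, h_yy) = diag(6(x - 2), 24(3y^2 + 8y - 9)).
At (0, -3): H = diag(-12, -144).
Both eigenvalues are negative, so H is negative definite: a local maximum.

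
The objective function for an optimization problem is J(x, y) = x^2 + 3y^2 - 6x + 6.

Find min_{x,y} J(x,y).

-3

J(x,y) separates as P(x) + Q(y) + 6, so its minimum is min P + min Q + 6.
P'(x) = 2x - 6 vanishes at x ∈ {3}; Q'(y) = 6y vanishes at y ∈ {0}.
Local minima of P (where P''>0): P(3)=-9. Local minima of Q: Q(0)=0.
So the global minimum of J is P(3) + Q(0) + 6 = -9 + 0 + 6 = -3, attained at (3, 0).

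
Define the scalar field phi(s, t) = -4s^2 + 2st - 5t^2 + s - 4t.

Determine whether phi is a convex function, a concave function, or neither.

phi is quadratic, so its Hessian is the constant matrix H = [[-8, 2], [2, -10]].
det(H) = 76, tr(H) = -18.
det(H) > 0 and tr(H) < 0, so H is negative definite everywhere: concave.

concave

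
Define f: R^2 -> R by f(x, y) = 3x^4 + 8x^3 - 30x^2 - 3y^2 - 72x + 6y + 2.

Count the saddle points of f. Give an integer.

f separates as a function of x plus a function of y, so ∇f=0 decouples.
∂f/∂x = 12(x - 2)(x + 1)(x + 3) = 0 at x ∈ {-3, -1, 2}; ∂f/∂y = -6(y - 1) = 0 at y ∈ {1}.
The Hessian is diagonal: diag(f_xx, f_yy). Second derivatives: f_xx(-3)=120, f_xx(-1)=-72, f_xx(2)=180; f_yy(1)=-6.
Saddle points occur where the two diagonal entries have opposite signs: (-3, 1), (2, 1). Count: 2.

2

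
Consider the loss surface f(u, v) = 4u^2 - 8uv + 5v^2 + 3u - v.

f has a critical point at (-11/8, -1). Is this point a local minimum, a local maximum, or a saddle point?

The Hessian of f is constant: H = [[8, -8], [-8, 10]].
det(H) = 8·10 − (-8)² = 16.
det(H) > 0 and tr(H) = 18 > 0, so H is positive definite and the point is a local minimum.

local minimum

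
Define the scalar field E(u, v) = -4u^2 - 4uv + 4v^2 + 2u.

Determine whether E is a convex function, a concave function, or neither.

E is quadratic, so its Hessian is the constant matrix H = [[-8, -4], [-4, 8]].
det(H) = -80, tr(H) = 0.
det(H) < 0, so H is indefinite: neither convex nor concave.

neither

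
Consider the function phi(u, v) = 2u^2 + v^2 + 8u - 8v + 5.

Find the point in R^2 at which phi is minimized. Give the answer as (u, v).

(-2, 4)

phi(u,v) separates as P(u) + Q(v) + 5, so its minimum is min P + min Q + 5.
P'(u) = 4u + 8 vanishes at u ∈ {-2}; Q'(v) = 2v - 8 vanishes at v ∈ {4}.
Local minima of P (where P''>0): P(-2)=-8. Local minima of Q: Q(4)=-16.
So the global minimum of phi is P(-2) + Q(4) + 5 = -8 − 16 + 5 = -19, attained at (-2, 4).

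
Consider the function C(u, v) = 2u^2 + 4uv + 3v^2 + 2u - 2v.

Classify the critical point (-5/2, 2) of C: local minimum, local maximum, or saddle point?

The Hessian of C is constant: H = [[4, 4], [4, 6]].
det(H) = 4·6 − 4² = 8.
det(H) > 0 and tr(H) = 10 > 0, so H is positive definite and the point is a local minimum.

local minimum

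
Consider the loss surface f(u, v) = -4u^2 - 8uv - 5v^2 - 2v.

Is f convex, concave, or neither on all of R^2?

f is quadratic, so its Hessian is the constant matrix H = [[-8, -8], [-8, -10]].
det(H) = 16, tr(H) = -18.
det(H) > 0 and tr(H) < 0, so H is negative definite everywhere: concave.

concave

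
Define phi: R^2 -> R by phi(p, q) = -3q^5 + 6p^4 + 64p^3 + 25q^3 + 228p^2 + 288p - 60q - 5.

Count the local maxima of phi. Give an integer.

phi separates as a function of p plus a function of q, so ∇phi=0 decouples.
∂phi/∂p = 24(p + 1)(p + 3)(p + 4) = 0 at p ∈ {-4, -3, -1}; ∂phi/∂q = -15(q - 2)(q - 1)(q + 1)(q + 2) = 0 at q ∈ {-2, -1, 1, 2}.
The Hessian is diagonal: diag(phi_pp, phi_qq). Second derivatives: phi_pp(-4)=72, phi_pp(-3)=-48, phi_pp(-1)=144; phi_qq(-2)=180, phi_qq(-1)=-90, phi_qq(1)=90, phi_qq(2)=-180.
Local maxima occur where both diagonal entries negative: (-3, -1), (-3, 2). Count: 2.

2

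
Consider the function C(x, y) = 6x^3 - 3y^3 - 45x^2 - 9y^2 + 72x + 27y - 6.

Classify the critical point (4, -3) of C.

local minimum

The mixed partial ∂²C/∂x∂y is 0, so the Hessian at any point is diag(C_xx, C_yy) = diag(18(2x - 5), -18(y + 1)).
At (4, -3): H = diag(54, 36).
Both eigenvalues are positive, so H is positive definite: a local minimum.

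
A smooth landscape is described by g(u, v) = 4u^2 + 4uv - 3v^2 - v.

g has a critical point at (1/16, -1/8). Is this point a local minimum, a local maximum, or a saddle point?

saddle point

The Hessian of g is constant: H = [[8, 4], [4, -6]].
det(H) = 8·(-6) − 4² = -64.
Since det(H) < 0, H is indefinite and the critical point is a saddle point.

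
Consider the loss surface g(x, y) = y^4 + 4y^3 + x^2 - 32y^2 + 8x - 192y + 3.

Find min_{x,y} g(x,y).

g(x,y) separates as P(x) + Q(y) + 3, so its minimum is min P + min Q + 3.
P'(x) = 2x + 8 vanishes at x ∈ {-4}; Q'(y) = 4(y - 4)(y + 3)(y + 4) vanishes at y ∈ {-4, -3, 4}.
Local minima of P (where P''>0): P(-4)=-16. Local minima of Q: Q(-4)=256, Q(4)=-768.
So the global minimum of g is P(-4) + Q(4) + 3 = -16 − 768 + 3 = -781, attained at (-4, 4).

-781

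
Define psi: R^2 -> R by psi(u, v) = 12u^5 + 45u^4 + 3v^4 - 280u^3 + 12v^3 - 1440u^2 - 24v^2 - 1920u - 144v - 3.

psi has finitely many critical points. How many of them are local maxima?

2

psi separates as a function of u plus a function of v, so ∇psi=0 decouples.
∂psi/∂u = 60(u - 4)(u + 1)(u + 2)(u + 4) = 0 at u ∈ {-4, -2, -1, 4}; ∂psi/∂v = 12(v - 2)(v + 2)(v + 3) = 0 at v ∈ {-3, -2, 2}.
The Hessian is diagonal: diag(psi_uu, psi_vv). Second derivatives: psi_uu(-4)=-2880, psi_uu(-2)=720, psi_uu(-1)=-900, psi_uu(4)=14400; psi_vv(-3)=60, psi_vv(-2)=-48, psi_vv(2)=240.
Local maxima occur where both diagonal entries negative: (-4, -2), (-1, -2). Count: 2.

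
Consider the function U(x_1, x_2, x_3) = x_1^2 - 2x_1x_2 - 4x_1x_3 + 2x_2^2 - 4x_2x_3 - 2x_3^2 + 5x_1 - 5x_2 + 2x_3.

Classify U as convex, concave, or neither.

neither

U is quadratic, so its Hessian is the constant matrix H = [[2, -2, -4], [-2, 4, -4], [-4, -4, -4]].
Leading principal minors: 2, 4, -176.
Neither pattern holds ⇒ H is indefinite ⇒ neither convex nor concave.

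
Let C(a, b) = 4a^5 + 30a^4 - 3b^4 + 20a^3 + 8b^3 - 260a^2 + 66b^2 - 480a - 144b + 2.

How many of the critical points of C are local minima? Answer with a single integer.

C separates as a function of a plus a function of b, so ∇C=0 decouples.
∂C/∂a = 20(a - 2)(a + 1)(a + 3)(a + 4) = 0 at a ∈ {-4, -3, -1, 2}; ∂C/∂b = -12(b - 4)(b - 1)(b + 3) = 0 at b ∈ {-3, 1, 4}.
The Hessian is diagonal: diag(C_aa, C_bb). Second derivatives: C_aa(-4)=-360, C_aa(-3)=200, C_aa(-1)=-360, C_aa(2)=1800; C_bb(-3)=-336, C_bb(1)=144, C_bb(4)=-252.
Local minima occur where both diagonal entries positive: (-3, 1), (2, 1). Count: 2.

2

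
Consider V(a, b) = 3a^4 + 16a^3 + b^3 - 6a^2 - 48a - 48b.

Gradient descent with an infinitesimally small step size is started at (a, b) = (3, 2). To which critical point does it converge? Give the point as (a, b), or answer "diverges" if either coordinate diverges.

(1, 4)

V is separable, so gradient descent decouples: a follows -∂V/∂a, b follows -∂V/∂b.
∂V/∂a = 12(a - 1)(a + 1)(a + 4); at a=3 this is 672, so a decreases.
∂V/∂b = 3(b - 4)(b + 4); at b=2 this is -36, so b increases.
a converges to its nearest critical value 1 (a local min of the a-part); b converges to 4. The iterate converges to (1, 4).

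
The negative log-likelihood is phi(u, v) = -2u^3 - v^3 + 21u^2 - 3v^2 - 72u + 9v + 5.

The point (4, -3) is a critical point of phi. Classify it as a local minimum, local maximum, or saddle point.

The mixed partial ∂²phi/∂u∂v is 0, so the Hessian at any point is diag(phi_uu, phi_vv) = diag(6(-2u + 7), -6(v + 1)).
At (4, -3): H = diag(-6, 12).
The eigenvalues have opposite signs, so H is indefinite: a saddle point.

saddle point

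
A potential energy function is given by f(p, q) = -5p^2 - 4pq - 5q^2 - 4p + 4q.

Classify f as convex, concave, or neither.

f is quadratic, so its Hessian is the constant matrix H = [[-10, -4], [-4, -10]].
det(H) = 84, tr(H) = -20.
det(H) > 0 and tr(H) < 0, so H is negative definite everywhere: concave.

concave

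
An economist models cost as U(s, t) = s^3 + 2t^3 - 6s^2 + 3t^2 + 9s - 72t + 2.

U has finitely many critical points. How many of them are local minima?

U separates as a function of s plus a function of t, so ∇U=0 decouples.
∂U/∂s = 3(s - 3)(s - 1) = 0 at s ∈ {1, 3}; ∂U/∂t = 6(t - 3)(t + 4) = 0 at t ∈ {-4, 3}.
The Hessian is diagonal: diag(U_ss, U_tt). Second derivatives: U_ss(1)=-6, U_ss(3)=6; U_tt(-4)=-42, U_tt(3)=42.
Local minima occur where both diagonal entries positive: (3, 3). Count: 1.

1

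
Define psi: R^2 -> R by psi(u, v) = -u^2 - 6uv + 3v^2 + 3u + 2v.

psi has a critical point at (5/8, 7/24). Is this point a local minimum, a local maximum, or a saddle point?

saddle point

The Hessian of psi is constant: H = [[-2, -6], [-6, 6]].
det(H) = (-2)·6 − (-6)² = -48.
Since det(H) < 0, H is indefinite and the critical point is a saddle point.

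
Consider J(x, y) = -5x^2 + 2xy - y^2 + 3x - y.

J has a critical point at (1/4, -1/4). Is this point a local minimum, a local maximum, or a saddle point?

The Hessian of J is constant: H = [[-10, 2], [2, -2]].
det(H) = (-10)·(-2) − 2² = 16.
det(H) > 0 and tr(H) = -12 < 0, so H is negative definite and the point is a local maximum.

local maximum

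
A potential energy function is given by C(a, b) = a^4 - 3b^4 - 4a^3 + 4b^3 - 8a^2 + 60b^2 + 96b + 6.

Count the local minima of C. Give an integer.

C separates as a function of a plus a function of b, so ∇C=0 decouples.
∂C/∂a = 4a(a - 4)(a + 1) = 0 at a ∈ {-1, 0, 4}; ∂C/∂b = -12(b - 4)(b + 1)(b + 2) = 0 at b ∈ {-2, -1, 4}.
The Hessian is diagonal: diag(C_aa, C_bb). Second derivatives: C_aa(-1)=20, C_aa(0)=-16, C_aa(4)=80; C_bb(-2)=-72, C_bb(-1)=60, C_bb(4)=-360.
Local minima occur where both diagonal entries positive: (-1, -1), (4, -1). Count: 2.

2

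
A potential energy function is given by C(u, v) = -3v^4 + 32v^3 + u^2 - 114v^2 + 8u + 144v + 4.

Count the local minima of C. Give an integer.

C separates as a function of u plus a function of v, so ∇C=0 decouples.
∂C/∂u = 2(u + 4) = 0 at u ∈ {-4}; ∂C/∂v = -12(v - 4)(v - 3)(v - 1) = 0 at v ∈ {1, 3, 4}.
The Hessian is diagonal: diag(C_uu, C_vv). Second derivatives: C_uu(-4)=2; C_vv(1)=-72, C_vv(3)=24, C_vv(4)=-36.
Local minima occur where both diagonal entries positive: (-4, 3). Count: 1.

1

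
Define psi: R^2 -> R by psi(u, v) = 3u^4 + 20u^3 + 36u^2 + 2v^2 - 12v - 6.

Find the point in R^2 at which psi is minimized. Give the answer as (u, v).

psi(u,v) separates as P(u) + Q(v) − 6, so its minimum is min P + min Q − 6.
P'(u) = 12u(u + 2)(u + 3) vanishes at u ∈ {-3, -2, 0}; Q'(v) = 4v - 12 vanishes at v ∈ {3}.
Local minima of P (where P''>0): P(-3)=27, P(0)=0. Local minima of Q: Q(3)=-18.
So the global minimum of psi is P(0) + Q(3) − 6 = 0 − 18 − 6 = -24, attained at (0, 3).

(0, 3)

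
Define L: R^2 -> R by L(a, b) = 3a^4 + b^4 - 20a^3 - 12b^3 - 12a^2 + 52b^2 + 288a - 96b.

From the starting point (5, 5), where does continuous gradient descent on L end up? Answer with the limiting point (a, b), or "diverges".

(4, 4)

L is separable, so gradient descent decouples: a follows -∂L/∂a, b follows -∂L/∂b.
∂L/∂a = 12(a - 4)(a - 3)(a + 2); at a=5 this is 168, so a decreases.
∂L/∂b = 4(b - 4)(b - 3)(b - 2); at b=5 this is 24, so b decreases.
a converges to its nearest critical value 4 (a local min of the a-part); b converges to 4. The iterate converges to (4, 4).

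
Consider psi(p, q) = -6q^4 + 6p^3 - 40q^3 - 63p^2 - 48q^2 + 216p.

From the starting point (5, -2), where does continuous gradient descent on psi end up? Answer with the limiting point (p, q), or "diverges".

psi is separable, so gradient descent decouples: p follows -∂psi/∂p, q follows -∂psi/∂q.
∂psi/∂p = 18(p - 4)(p - 3); at p=5 this is 36, so p decreases.
∂psi/∂q = -24q(q + 1)(q + 4); at q=-2 this is -96, so q increases.
p converges to its nearest critical value 4 (a local min of the p-part); q converges to -1. The iterate converges to (4, -1).

(4, -1)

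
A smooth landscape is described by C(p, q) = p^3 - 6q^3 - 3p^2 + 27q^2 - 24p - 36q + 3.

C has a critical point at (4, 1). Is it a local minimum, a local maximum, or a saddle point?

local minimum

The mixed partial ∂²C/∂p∂q is 0, so the Hessian at any point is diag(C_pp, C_qq) = diag(6(p - 1), 18(-2q + 3)).
At (4, 1): H = diag(18, 18).
Both eigenvalues are positive, so H is positive definite: a local minimum.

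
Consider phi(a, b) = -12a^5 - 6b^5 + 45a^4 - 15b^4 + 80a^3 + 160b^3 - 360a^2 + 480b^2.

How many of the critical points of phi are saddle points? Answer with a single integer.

phi separates as a function of a plus a function of b, so ∇phi=0 decouples.
∂phi/∂a = -60a(a - 3)(a - 2)(a + 2) = 0 at a ∈ {-2, 0, 2, 3}; ∂phi/∂b = -30b(b - 4)(b + 2)(b + 4) = 0 at b ∈ {-4, -2, 0, 4}.
The Hessian is diagonal: diag(phi_aa, phi_bb). Second derivatives: phi_aa(-2)=2400, phi_aa(0)=-720, phi_aa(2)=480, phi_aa(3)=-900; phi_bb(-4)=1920, phi_bb(-2)=-720, phi_bb(0)=960, phi_bb(4)=-5760.
Saddle points occur where the two diagonal entries have opposite signs: (-2, -2), (-2, 4), (0, -4), (0, 0), (2, -2), (2, 4), (3, -4), (3, 0). Count: 8.

8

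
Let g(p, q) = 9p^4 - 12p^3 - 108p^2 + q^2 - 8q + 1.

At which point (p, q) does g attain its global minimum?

(3, 4)

g(p,q) separates as A(p) + B(q) + 1, so its minimum is min A + min B + 1.
A'(p) = 36p(p - 3)(p + 2) vanishes at p ∈ {-2, 0, 3}; B'(q) = 2q - 8 vanishes at q ∈ {4}.
Local minima of A (where A''>0): A(-2)=-192, A(3)=-567. Local minima of B: B(4)=-16.
So the global minimum of g is A(3) + B(4) + 1 = -567 − 16 + 1 = -582, attained at (3, 4).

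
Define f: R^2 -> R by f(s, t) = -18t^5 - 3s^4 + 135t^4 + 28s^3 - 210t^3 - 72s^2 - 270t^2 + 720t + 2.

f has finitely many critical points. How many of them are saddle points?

f separates as a function of s plus a function of t, so ∇f=0 decouples.
∂f/∂s = -12s(s - 4)(s - 3) = 0 at s ∈ {0, 3, 4}; ∂f/∂t = -90(t - 4)(t - 2)(t - 1)(t + 1) = 0 at t ∈ {-1, 1, 2, 4}.
The Hessian is diagonal: diag(f_ss, f_tt). Second derivatives: f_ss(0)=-144, f_ss(3)=36, f_ss(4)=-48; f_tt(-1)=2700, f_tt(1)=-540, f_tt(2)=540, f_tt(4)=-2700.
Saddle points occur where the two diagonal entries have opposite signs: (0, -1), (0, 2), (3, 1), (3, 4), (4, -1), (4, 2). Count: 6.

6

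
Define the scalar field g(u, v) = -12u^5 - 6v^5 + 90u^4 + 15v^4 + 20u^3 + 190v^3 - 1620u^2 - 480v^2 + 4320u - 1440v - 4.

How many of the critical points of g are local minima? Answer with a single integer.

4

g separates as a function of u plus a function of v, so ∇g=0 decouples.
∂g/∂u = -60(u - 4)(u - 3)(u - 2)(u + 3) = 0 at u ∈ {-3, 2, 3, 4}; ∂g/∂v = -30(v - 4)(v - 3)(v + 1)(v + 4) = 0 at v ∈ {-4, -1, 3, 4}.
The Hessian is diagonal: diag(g_uu, g_vv). Second derivatives: g_uu(-3)=12600, g_uu(2)=-600, g_uu(3)=360, g_uu(4)=-840; g_vv(-4)=5040, g_vv(-1)=-1800, g_vv(3)=840, g_vv(4)=-1200.
Local minima occur where both diagonal entries positive: (-3, -4), (-3, 3), (3, -4), (3, 3). Count: 4.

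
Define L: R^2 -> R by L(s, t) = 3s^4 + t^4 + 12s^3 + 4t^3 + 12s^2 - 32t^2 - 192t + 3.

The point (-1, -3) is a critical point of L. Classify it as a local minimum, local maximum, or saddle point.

The mixed partial ∂²L/∂s∂t is 0, so the Hessian at any point is diag(L_ss, L_tt) = diag(12(3s^2 + 6s + 2), 4(3t^2 + 6t - 16)).
At (-1, -3): H = diag(-12, -28).
Both eigenvalues are negative, so H is negative definite: a local maximum.

local maximum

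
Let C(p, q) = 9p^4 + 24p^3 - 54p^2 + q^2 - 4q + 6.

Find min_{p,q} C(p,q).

-403

C(p,q) separates as A(p) + B(q) + 6, so its minimum is min A + min B + 6.
A'(p) = 36p(p - 1)(p + 3) vanishes at p ∈ {-3, 0, 1}; B'(q) = 2q - 4 vanishes at q ∈ {2}.
Local minima of A (where A''>0): A(-3)=-405, A(1)=-21. Local minima of B: B(2)=-4.
So the global minimum of C is A(-3) + B(2) + 6 = -405 − 4 + 6 = -403, attained at (-3, 2).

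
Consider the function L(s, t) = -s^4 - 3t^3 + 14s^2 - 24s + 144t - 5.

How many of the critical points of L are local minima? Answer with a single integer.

1

L separates as a function of s plus a function of t, so ∇L=0 decouples.
∂L/∂s = -4(s - 2)(s - 1)(s + 3) = 0 at s ∈ {-3, 1, 2}; ∂L/∂t = -9(t - 4)(t + 4) = 0 at t ∈ {-4, 4}.
The Hessian is diagonal: diag(L_ss, L_tt). Second derivatives: L_ss(-3)=-80, L_ss(1)=16, L_ss(2)=-20; L_tt(-4)=72, L_tt(4)=-72.
Local minima occur where both diagonal entries positive: (1, -4). Count: 1.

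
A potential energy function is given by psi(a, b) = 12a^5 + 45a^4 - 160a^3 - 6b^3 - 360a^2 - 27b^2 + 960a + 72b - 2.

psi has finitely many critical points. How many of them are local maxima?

2

psi separates as a function of a plus a function of b, so ∇psi=0 decouples.
∂psi/∂a = 60(a - 2)(a - 1)(a + 2)(a + 4) = 0 at a ∈ {-4, -2, 1, 2}; ∂psi/∂b = -18(b - 1)(b + 4) = 0 at b ∈ {-4, 1}.
The Hessian is diagonal: diag(psi_aa, psi_bb). Second derivatives: psi_aa(-4)=-3600, psi_aa(-2)=1440, psi_aa(1)=-900, psi_aa(2)=1440; psi_bb(-4)=90, psi_bb(1)=-90.
Local maxima occur where both diagonal entries negative: (-4, 1), (1, 1). Count: 2.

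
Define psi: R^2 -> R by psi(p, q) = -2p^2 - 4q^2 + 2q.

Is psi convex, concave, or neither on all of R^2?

concave

psi is quadratic, so its Hessian is the constant matrix H = [[-4, 0], [0, -8]].
det(H) = 32, tr(H) = -12.
det(H) > 0 and tr(H) < 0, so H is negative definite everywhere: concave.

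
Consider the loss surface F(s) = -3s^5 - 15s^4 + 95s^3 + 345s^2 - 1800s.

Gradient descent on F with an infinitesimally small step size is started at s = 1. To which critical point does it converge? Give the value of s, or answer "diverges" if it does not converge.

F'(s) = -15(s - 3)(s - 2)(s + 4)(s + 5), so F'(1) = -900.
Gradient descent moves in the -F' direction, i.e. s is increasing.
The nearest critical point in that direction is s = 2, where F'' = 630 > 0 (a local minimum). The iterate converges there.

2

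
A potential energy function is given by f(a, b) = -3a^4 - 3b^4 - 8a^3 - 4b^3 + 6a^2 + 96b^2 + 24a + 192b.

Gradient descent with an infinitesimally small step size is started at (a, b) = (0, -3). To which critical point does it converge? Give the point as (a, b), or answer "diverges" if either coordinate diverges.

(-1, -1)

f is separable, so gradient descent decouples: a follows -∂f/∂a, b follows -∂f/∂b.
∂f/∂a = -12(a - 1)(a + 1)(a + 2); at a=0 this is 24, so a decreases.
∂f/∂b = -12(b - 4)(b + 1)(b + 4); at b=-3 this is -168, so b increases.
a converges to its nearest critical value -1 (a local min of the a-part); b converges to -1. The iterate converges to (-1, -1).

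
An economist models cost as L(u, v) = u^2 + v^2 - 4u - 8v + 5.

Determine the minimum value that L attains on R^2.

L(u,v) separates as P(u) + Q(v) + 5, so its minimum is min P + min Q + 5.
P'(u) = 2u - 4 vanishes at u ∈ {2}; Q'(v) = 2v - 8 vanishes at v ∈ {4}.
Local minima of P (where P''>0): P(2)=-4. Local minima of Q: Q(4)=-16.
So the global minimum of L is P(2) + Q(4) + 5 = -4 − 16 + 5 = -15, attained at (2, 4).

-15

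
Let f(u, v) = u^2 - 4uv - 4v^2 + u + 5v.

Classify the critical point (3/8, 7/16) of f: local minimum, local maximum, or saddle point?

saddle point

The Hessian of f is constant: H = [[2, -4], [-4, -8]].
det(H) = 2·(-8) − (-4)² = -32.
Since det(H) < 0, H is indefinite and the critical point is a saddle point.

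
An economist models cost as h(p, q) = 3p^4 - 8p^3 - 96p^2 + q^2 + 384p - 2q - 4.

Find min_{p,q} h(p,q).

-1797

h(p,q) separates as A(p) + B(q) − 4, so its minimum is min A + min B − 4.
A'(p) = 12(p - 4)(p - 2)(p + 4) vanishes at p ∈ {-4, 2, 4}; B'(q) = 2q - 2 vanishes at q ∈ {1}.
Local minima of A (where A''>0): A(-4)=-1792, A(4)=256. Local minima of B: B(1)=-1.
So the global minimum of h is A(-4) + B(1) − 4 = -1792 − 1 − 4 = -1797, attained at (-4, 1).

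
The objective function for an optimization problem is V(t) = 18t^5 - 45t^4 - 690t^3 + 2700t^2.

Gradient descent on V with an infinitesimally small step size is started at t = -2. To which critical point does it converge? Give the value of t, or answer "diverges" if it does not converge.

0

V'(t) = 90t(t - 4)(t - 3)(t + 5), so V'(-2) = -16200.
Gradient descent moves in the -V' direction, i.e. t is increasing.
The nearest critical point in that direction is t = 0, where V'' = 5400 > 0 (a local minimum). The iterate converges there.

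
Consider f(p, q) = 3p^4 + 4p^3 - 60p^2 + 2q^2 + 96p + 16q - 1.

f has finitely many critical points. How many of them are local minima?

2

f separates as a function of p plus a function of q, so ∇f=0 decouples.
∂f/∂p = 12(p - 2)(p - 1)(p + 4) = 0 at p ∈ {-4, 1, 2}; ∂f/∂q = 4(q + 4) = 0 at q ∈ {-4}.
The Hessian is diagonal: diag(f_pp, f_qq). Second derivatives: f_pp(-4)=360, f_pp(1)=-60, f_pp(2)=72; f_qq(-4)=4.
Local minima occur where both diagonal entries positive: (-4, -4), (2, -4). Count: 2.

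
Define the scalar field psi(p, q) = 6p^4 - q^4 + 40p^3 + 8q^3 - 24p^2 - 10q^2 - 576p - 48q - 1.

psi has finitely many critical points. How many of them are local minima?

psi separates as a function of p plus a function of q, so ∇psi=0 decouples.
∂psi/∂p = 24(p - 2)(p + 3)(p + 4) = 0 at p ∈ {-4, -3, 2}; ∂psi/∂q = -4(q - 4)(q - 3)(q + 1) = 0 at q ∈ {-1, 3, 4}.
The Hessian is diagonal: diag(psi_pp, psi_qq). Second derivatives: psi_pp(-4)=144, psi_pp(-3)=-120, psi_pp(2)=720; psi_qq(-1)=-80, psi_qq(3)=16, psi_qq(4)=-20.
Local minima occur where both diagonal entries positive: (-4, 3), (2, 3). Count: 2.

2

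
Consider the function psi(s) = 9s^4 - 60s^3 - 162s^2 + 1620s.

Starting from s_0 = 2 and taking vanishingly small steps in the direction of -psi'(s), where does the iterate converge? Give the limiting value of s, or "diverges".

psi'(s) = 36(s - 5)(s - 3)(s + 3), so psi'(2) = 540.
Gradient descent moves in the -psi' direction, i.e. s is decreasing.
The nearest critical point in that direction is s = -3, where psi'' = 1728 > 0 (a local minimum). The iterate converges there.

-3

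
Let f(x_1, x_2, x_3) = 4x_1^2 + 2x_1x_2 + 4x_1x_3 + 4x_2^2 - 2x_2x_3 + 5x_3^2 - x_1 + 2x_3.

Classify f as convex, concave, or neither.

convex

f is quadratic, so its Hessian is the constant matrix H = [[8, 2, 4], [2, 8, -2], [4, -2, 10]].
Leading principal minors: 8, 60, 408.
All positive ⇒ H ≻ 0 ⇒ convex.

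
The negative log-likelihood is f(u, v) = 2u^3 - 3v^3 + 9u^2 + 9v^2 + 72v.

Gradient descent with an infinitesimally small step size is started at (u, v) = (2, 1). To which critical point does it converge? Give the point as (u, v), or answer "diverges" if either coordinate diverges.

f is separable, so gradient descent decouples: u follows -∂f/∂u, v follows -∂f/∂v.
∂f/∂u = 6u(u + 3); at u=2 this is 60, so u decreases.
∂f/∂v = -9(v - 4)(v + 2); at v=1 this is 81, so v decreases.
u converges to its nearest critical value 0 (a local min of the u-part); v converges to -2. The iterate converges to (0, -2).

(0, -2)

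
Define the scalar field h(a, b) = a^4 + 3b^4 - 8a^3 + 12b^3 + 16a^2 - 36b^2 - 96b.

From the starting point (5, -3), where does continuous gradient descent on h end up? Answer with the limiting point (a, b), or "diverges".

(4, -4)

h is separable, so gradient descent decouples: a follows -∂h/∂a, b follows -∂h/∂b.
∂h/∂a = 4a(a - 4)(a - 2); at a=5 this is 60, so a decreases.
∂h/∂b = 12(b - 2)(b + 1)(b + 4); at b=-3 this is 120, so b decreases.
a converges to its nearest critical value 4 (a local min of the a-part); b converges to -4. The iterate converges to (4, -4).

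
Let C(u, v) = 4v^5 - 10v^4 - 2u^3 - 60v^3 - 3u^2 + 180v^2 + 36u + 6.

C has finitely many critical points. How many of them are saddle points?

C separates as a function of u plus a function of v, so ∇C=0 decouples.
∂C/∂u = -6(u - 2)(u + 3) = 0 at u ∈ {-3, 2}; ∂C/∂v = 20v(v - 3)(v - 2)(v + 3) = 0 at v ∈ {-3, 0, 2, 3}.
The Hessian is diagonal: diag(C_uu, C_vv). Second derivatives: C_uu(-3)=30, C_uu(2)=-30; C_vv(-3)=-1800, C_vv(0)=360, C_vv(2)=-200, C_vv(3)=360.
Saddle points occur where the two diagonal entries have opposite signs: (-3, -3), (-3, 2), (2, 0), (2, 3). Count: 4.

4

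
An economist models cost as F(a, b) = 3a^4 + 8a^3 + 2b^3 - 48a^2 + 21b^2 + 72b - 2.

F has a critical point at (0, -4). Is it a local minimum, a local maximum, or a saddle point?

local maximum

The mixed partial ∂²F/∂a∂b is 0, so the Hessian at any point is diag(F_aa, F_bb) = diag(12(3a^2 + 4a - 8), 6(2b + 7)).
At (0, -4): H = diag(-96, -6).
Both eigenvalues are negative, so H is negative definite: a local maximum.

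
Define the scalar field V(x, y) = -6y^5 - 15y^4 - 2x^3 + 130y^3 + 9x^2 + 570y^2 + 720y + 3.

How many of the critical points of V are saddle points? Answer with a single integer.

4

V separates as a function of x plus a function of y, so ∇V=0 decouples.
∂V/∂x = -6x(x - 3) = 0 at x ∈ {0, 3}; ∂V/∂y = -30(y - 4)(y + 1)(y + 2)(y + 3) = 0 at y ∈ {-3, -2, -1, 4}.
The Hessian is diagonal: diag(V_xx, V_yy). Second derivatives: V_xx(0)=18, V_xx(3)=-18; V_yy(-3)=420, V_yy(-2)=-180, V_yy(-1)=300, V_yy(4)=-6300.
Saddle points occur where the two diagonal entries have opposite signs: (0, -2), (0, 4), (3, -3), (3, -1). Count: 4.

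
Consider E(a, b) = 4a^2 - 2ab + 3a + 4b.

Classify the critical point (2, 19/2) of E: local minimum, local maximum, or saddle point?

The Hessian of E is constant: H = [[8, -2], [-2, 0]].
det(H) = 8·0 − (-2)² = -4.
Since det(H) < 0, H is indefinite and the critical point is a saddle point.

saddle point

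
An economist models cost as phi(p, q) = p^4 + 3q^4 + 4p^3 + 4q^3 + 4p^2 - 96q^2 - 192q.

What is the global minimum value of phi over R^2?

phi(p,q) separates as A(p) + B(q), so its minimum is min A + min B.
A'(p) = 4p(p + 1)(p + 2) vanishes at p ∈ {-2, -1, 0}; B'(q) = 12(q - 4)(q + 1)(q + 4) vanishes at q ∈ {-4, -1, 4}.
Local minima of A (where A''>0): A(-2)=0, A(0)=0. Local minima of B: B(-4)=-256, B(4)=-1280.
So the global minimum of phi is A(-2) + B(4) = 0 − 1280 = -1280, attained at (-2, 4).

-1280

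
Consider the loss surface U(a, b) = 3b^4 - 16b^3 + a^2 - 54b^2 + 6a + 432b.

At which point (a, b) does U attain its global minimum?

U(a,b) separates as P(a) + Q(b), so its minimum is min P + min Q.
P'(a) = 2a + 6 vanishes at a ∈ {-3}; Q'(b) = 12(b - 4)(b - 3)(b + 3) vanishes at b ∈ {-3, 3, 4}.
Local minima of P (where P''>0): P(-3)=-9. Local minima of Q: Q(-3)=-1107, Q(4)=608.
So the global minimum of U is P(-3) + Q(-3) = -9 − 1107 = -1116, attained at (-3, -3).

(-3, -3)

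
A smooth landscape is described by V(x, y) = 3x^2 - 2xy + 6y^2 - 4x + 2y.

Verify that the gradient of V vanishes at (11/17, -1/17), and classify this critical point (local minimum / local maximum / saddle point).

∇V = (6x - 2y - 4, -2x + 12y + 2); substituting (11/17, -1/17) gives ∇V = (0, 0), so (11/17, -1/17) is indeed a critical point.
The Hessian of V is constant: H = [[6, -2], [-2, 12]].
det(H) = 6·12 − (-2)² = 68.
det(H) > 0 and tr(H) = 18 > 0, so H is positive definite and the point is a local minimum.

local minimum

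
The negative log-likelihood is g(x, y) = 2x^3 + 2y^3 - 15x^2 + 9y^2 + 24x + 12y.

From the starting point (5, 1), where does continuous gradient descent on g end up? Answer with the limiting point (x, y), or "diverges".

g is separable, so gradient descent decouples: x follows -∂g/∂x, y follows -∂g/∂y.
∂g/∂x = 6(x - 4)(x - 1); at x=5 this is 24, so x decreases.
∂g/∂y = 6(y + 1)(y + 2); at y=1 this is 36, so y decreases.
x converges to its nearest critical value 4 (a local min of the x-part); y converges to -1. The iterate converges to (4, -1).

(4, -1)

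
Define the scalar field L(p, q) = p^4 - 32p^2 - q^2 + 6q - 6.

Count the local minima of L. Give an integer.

L separates as a function of p plus a function of q, so ∇L=0 decouples.
∂L/∂p = 4p(p - 4)(p + 4) = 0 at p ∈ {-4, 0, 4}; ∂L/∂q = -2(q - 3) = 0 at q ∈ {3}.
The Hessian is diagonal: diag(L_pp, L_qq). Second derivatives: L_pp(-4)=128, L_pp(0)=-64, L_pp(4)=128; L_qq(3)=-2.
Local minima occur where both diagonal entries positive: none. Count: 0.

0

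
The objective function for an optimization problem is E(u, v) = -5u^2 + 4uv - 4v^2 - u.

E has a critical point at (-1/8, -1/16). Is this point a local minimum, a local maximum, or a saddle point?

local maximum

The Hessian of E is constant: H = [[-10, 4], [4, -8]].
det(H) = (-10)·(-8) − 4² = 64.
det(H) > 0 and tr(H) = -18 < 0, so H is negative definite and the point is a local maximum.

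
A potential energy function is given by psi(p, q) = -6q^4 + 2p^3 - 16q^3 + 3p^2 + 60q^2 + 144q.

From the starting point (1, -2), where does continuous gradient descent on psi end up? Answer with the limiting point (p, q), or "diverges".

(0, -1)

psi is separable, so gradient descent decouples: p follows -∂psi/∂p, q follows -∂psi/∂q.
∂psi/∂p = 6p(p + 1); at p=1 this is 12, so p decreases.
∂psi/∂q = -24(q - 2)(q + 1)(q + 3); at q=-2 this is -96, so q increases.
p converges to its nearest critical value 0 (a local min of the p-part); q converges to -1. The iterate converges to (0, -1).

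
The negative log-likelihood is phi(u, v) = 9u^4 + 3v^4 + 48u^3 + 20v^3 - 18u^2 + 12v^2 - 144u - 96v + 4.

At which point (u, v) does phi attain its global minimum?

(-4, 1)

phi(u,v) separates as P(u) + Q(v) + 4, so its minimum is min P + min Q + 4.
P'(u) = 36(u - 1)(u + 1)(u + 4) vanishes at u ∈ {-4, -1, 1}; Q'(v) = 12(v - 1)(v + 2)(v + 4) vanishes at v ∈ {-4, -2, 1}.
Local minima of P (where P''>0): P(-4)=-480, P(1)=-105. Local minima of Q: Q(-4)=64, Q(1)=-61.
So the global minimum of phi is P(-4) + Q(1) + 4 = -480 − 61 + 4 = -537, attained at (-4, 1).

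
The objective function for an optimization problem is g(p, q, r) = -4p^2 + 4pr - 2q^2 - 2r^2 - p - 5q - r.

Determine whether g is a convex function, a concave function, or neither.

g is quadratic, so its Hessian is the constant matrix H = [[-8, 0, 4], [0, -4, 0], [4, 0, -4]].
Leading principal minors: -8, 32, -64.
Signs alternate −, +, − ⇒ H ≺ 0 ⇒ concave.

concave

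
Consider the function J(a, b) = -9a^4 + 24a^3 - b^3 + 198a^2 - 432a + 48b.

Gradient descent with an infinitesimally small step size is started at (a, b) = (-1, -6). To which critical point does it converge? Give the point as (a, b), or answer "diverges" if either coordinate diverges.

J is separable, so gradient descent decouples: a follows -∂J/∂a, b follows -∂J/∂b.
∂J/∂a = -36(a - 4)(a - 1)(a + 3); at a=-1 this is -720, so a increases.
∂J/∂b = -3(b - 4)(b + 4); at b=-6 this is -60, so b increases.
a converges to its nearest critical value 1 (a local min of the a-part); b converges to -4. The iterate converges to (1, -4).

(1, -4)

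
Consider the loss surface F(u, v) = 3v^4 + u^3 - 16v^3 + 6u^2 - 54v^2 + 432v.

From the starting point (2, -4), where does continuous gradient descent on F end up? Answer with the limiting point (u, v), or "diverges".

F is separable, so gradient descent decouples: u follows -∂F/∂u, v follows -∂F/∂v.
∂F/∂u = 3u(u + 4); at u=2 this is 36, so u decreases.
∂F/∂v = 12(v - 4)(v - 3)(v + 3); at v=-4 this is -672, so v increases.
u converges to its nearest critical value 0 (a local min of the u-part); v converges to -3. The iterate converges to (0, -3).

(0, -3)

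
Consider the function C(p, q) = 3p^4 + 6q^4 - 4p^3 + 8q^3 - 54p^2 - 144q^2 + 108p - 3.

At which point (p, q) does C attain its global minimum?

C(p,q) separates as A(p) + B(q) − 3, so its minimum is min A + min B − 3.
A'(p) = 12(p - 3)(p - 1)(p + 3) vanishes at p ∈ {-3, 1, 3}; B'(q) = 24q(q - 3)(q + 4) vanishes at q ∈ {-4, 0, 3}.
Local minima of A (where A''>0): A(-3)=-459, A(3)=-27. Local minima of B: B(-4)=-1280, B(3)=-594.
So the global minimum of C is A(-3) + B(-4) − 3 = -459 − 1280 − 3 = -1742, attained at (-3, -4).

(-3, -4)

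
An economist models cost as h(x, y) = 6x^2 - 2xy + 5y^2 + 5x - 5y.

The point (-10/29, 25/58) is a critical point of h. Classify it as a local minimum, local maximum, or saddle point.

The Hessian of h is constant: H = [[12, -2], [-2, 10]].
det(H) = 12·10 − (-2)² = 116.
det(H) > 0 and tr(H) = 22 > 0, so H is positive definite and the point is a local minimum.

local minimum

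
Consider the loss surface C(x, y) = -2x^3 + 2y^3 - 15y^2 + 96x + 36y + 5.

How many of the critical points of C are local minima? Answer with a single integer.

C separates as a function of x plus a function of y, so ∇C=0 decouples.
∂C/∂x = -6(x - 4)(x + 4) = 0 at x ∈ {-4, 4}; ∂C/∂y = 6(y - 3)(y - 2) = 0 at y ∈ {2, 3}.
The Hessian is diagonal: diag(C_xx, C_yy). Second derivatives: C_xx(-4)=48, C_xx(4)=-48; C_yy(2)=-6, C_yy(3)=6.
Local minima occur where both diagonal entries positive: (-4, 3). Count: 1.

1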